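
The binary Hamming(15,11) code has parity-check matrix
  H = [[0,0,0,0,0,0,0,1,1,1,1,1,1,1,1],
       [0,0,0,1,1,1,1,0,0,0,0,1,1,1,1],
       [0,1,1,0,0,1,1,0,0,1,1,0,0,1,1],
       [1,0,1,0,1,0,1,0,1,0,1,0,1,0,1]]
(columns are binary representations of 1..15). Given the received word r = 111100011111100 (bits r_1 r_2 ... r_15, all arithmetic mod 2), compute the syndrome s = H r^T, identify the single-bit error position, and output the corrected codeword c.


s = (0, 1, 0, 1)^T, error position = 5, corrected codeword c = 111110011111100

Compute s = H r^T mod 2 one row at a time:
  s_1 = 1 + 1 + 1 + 1 + 1 + 1 + 0 + 0 = 6 ≡ 0 (mod 2).
  s_2 = 1 + 0 + 0 + 0 + 1 + 1 + 0 + 0 = 3 ≡ 1 (mod 2).
  s_3 = 1 + 1 + 0 + 0 + 1 + 1 + 0 + 0 = 4 ≡ 0 (mod 2).
  s_4 = 1 + 1 + 0 + 0 + 1 + 1 + 1 + 0 = 5 ≡ 1 (mod 2).
s = (0, 1, 0, 1)^T — this equals column 5 of H (binary 0101), so error is at position 5.
Correct: flip bit 5 of r = 111100011111100 to get c = 111110011111100.


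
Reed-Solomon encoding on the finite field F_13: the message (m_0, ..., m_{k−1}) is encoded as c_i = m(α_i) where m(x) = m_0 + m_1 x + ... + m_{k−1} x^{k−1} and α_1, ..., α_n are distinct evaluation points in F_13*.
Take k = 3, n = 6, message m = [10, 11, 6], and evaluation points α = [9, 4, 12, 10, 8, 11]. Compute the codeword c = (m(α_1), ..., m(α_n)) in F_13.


c = [10, 7, 5, 5, 1, 12]

Message polynomial: m(x) = 10 + 11·x + 6·x^2 (mod 13).
For each evaluation point α_i, compute m(α_i) mod 13:
  α_1 = 9: Horner steps 6 → 0 → 10, so m(9) = 10.
  α_2 = 4: Horner steps 6 → 9 → 7, so m(4) = 7.
  α_3 = 12: Horner steps 6 → 5 → 5, so m(12) = 5.
  α_4 = 10: Horner steps 6 → 6 → 5, so m(10) = 5.
  α_5 = 8: Horner steps 6 → 7 → 1, so m(8) = 1.
  α_6 = 11: Horner steps 6 → 12 → 12, so m(11) = 12.
Codeword c = [10, 7, 5, 5, 1, 12] ∈ F_13^6.


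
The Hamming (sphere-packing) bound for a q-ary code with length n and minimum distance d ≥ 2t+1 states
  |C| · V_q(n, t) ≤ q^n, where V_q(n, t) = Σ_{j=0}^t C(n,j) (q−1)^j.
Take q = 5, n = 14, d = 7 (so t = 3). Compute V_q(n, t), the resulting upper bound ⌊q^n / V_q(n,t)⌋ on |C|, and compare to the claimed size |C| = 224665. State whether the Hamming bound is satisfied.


V_q(n, t) = 24809, q^n = 6103515625, Hamming bound = 246020, |C| = 224665 ≤ bound (satisfied).

Step 1: Compute V_q(n, t) = Σ_{j=0}^3 C(n, j) (q−1)^j.
  j = 0: C(14,0)·(4)^0 = 1·1 = 1.
  j = 1: C(14,1)·(4)^1 = 14·4 = 56.
  j = 2: C(14,2)·(4)^2 = 91·16 = 1456.
  j = 3: C(14,3)·(4)^3 = 364·64 = 23296.
  V_q(n, t) = 1 + 56 + 1456 + 23296 = 24809.
Step 2: q^n = 5^14 = 6103515625.
Step 3: Hamming bound ⌊q^n / V_q(n,t)⌋ = ⌊6103515625/24809⌋ = 246020.
Step 4: Compare |C| = 224665 to 246020: satisfied.
The claimed |C| lies below the Hamming bound.


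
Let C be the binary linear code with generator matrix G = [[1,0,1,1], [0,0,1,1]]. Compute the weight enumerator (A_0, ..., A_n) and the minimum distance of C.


Weight distribution: A_0 = 1, A_1 = 1, A_2 = 1, A_3 = 1. Minimum distance d = 1.

Enumerate all 2^2 = 4 messages m ∈ F_2^2.
For each, compute codeword c = mG in F_2^4, then tally its weight.
  m = 00 → c = 0000, weight = 0.
  m = 10 → c = 1011, weight = 3.
  m = 01 → c = 0011, weight = 2.
  m = 11 → c = 1000, weight = 1.
Tally weights:
  weight 0: 1 codewords.
  weight 1: 1 codewords.
  weight 2: 1 codewords.
  weight 3: 1 codewords.
Minimum distance d = smallest w > 0 with A_w > 0 = 1.
Sanity: Σ A_w = 4 = 2^2 = 4 ✓.


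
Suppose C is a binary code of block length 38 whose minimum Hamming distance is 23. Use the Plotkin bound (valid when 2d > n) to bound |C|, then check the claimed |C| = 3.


Plotkin bound M ≤ 4; given |C| = 3 ≤ bound (satisfied).

Check applicability: 2d = 46, n = 38.
2d − n = 8 > 0, so Plotkin applies.
Compute d/(2d−n) = 23/8 ≈ 2.8750.
⌊d/(2d−n)⌋ = 2.
Plotkin bound: M ≤ 2·2 = 4.
Given |C| = 3, check: satisfied.
This |C| is below the Plotkin bound.


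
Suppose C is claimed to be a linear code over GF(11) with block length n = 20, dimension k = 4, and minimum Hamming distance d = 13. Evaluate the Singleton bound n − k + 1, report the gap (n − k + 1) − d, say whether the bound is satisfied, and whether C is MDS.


Singleton RHS = n − k + 1 = 17, slack = 4, bound satisfied, not MDS.

Singleton bound: d ≤ n − k + 1.
Here n = 20, k = 4, so n − k + 1 = 17.
Given d = 13, check d ≤ 17: YES.
Slack = (n − k + 1) − d = 4.
The code is NOT MDS (slack = 4 > 0).
Description: the claimed parameters are [20, 4, 13]_11; such a code would be non-MDS.


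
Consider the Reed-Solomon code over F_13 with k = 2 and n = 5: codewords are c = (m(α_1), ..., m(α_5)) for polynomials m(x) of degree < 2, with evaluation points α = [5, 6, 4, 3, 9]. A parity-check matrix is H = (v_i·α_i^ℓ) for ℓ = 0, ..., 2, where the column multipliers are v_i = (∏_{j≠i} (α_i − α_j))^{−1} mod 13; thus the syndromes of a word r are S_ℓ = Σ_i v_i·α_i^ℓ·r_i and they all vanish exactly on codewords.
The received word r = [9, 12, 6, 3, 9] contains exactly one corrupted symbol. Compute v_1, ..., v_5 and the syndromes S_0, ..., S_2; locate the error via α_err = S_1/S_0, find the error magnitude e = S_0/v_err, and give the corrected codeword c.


S = (3, 1, 9), error at position 5, error magnitude e = 1, c = [9, 12, 6, 3, 8].

Step 1: column multipliers v_i = (∏_{j≠i}(α_i − α_j))^{−1} mod 13.
  i = 1 (α = 5): (5−6)(5−4)(5−3)(5−9) = (−1)·1·2·(−4) = 8 ≡ 8, so v_1 = 8^{−1} = 5 (mod 13).
  i = 2 (α = 6): (6−5)(6−4)(6−3)(6−9) = 1·2·3·(−3) = −18 ≡ 8, so v_2 = 8^{−1} = 5 (mod 13).
  i = 3 (α = 4): (4−5)(4−6)(4−3)(4−9) = (−1)·(−2)·1·(−5) = −10 ≡ 3, so v_3 = 3^{−1} = 9 (mod 13).
  i = 4 (α = 3): (3−5)(3−6)(3−4)(3−9) = (−2)·(−3)·(−1)·(−6) = 36 ≡ 10, so v_4 = 10^{−1} = 4 (mod 13).
  i = 5 (α = 9): (9−5)(9−6)(9−4)(9−3) = 4·3·5·6 = 360 ≡ 9, so v_5 = 9^{−1} = 3 (mod 13).
  v = [5, 5, 9, 4, 3].
Step 2: syndromes of r = [9, 12, 6, 3, 9] (all sums mod 13).
  S_0 = Σ v_i r_i = 5·9 + 5·12 + 9·6 + 4·3 + 3·9 = 198 ≡ 3.
  S_1 = Σ v_i α_i r_i = 5·5·9 + 5·6·12 + 9·4·6 + 4·3·3 + 3·9·9 = 1080 ≡ 1.
  α_i^2 mod 13 = [12, 10, 3, 9, 3].
  S_2 = Σ v_i α_i^2 r_i = 5·12·9 + 5·10·12 + 9·3·6 + 4·9·3 + 3·3·9 = 1491 ≡ 9.
  S = (3, 1, 9) ≠ 0, so r is not a codeword (an error is present).
Step 3: locate the error. For a single error e at position i, S_ℓ = v_i·e·α_i^ℓ, so α_err = S_1/S_0.
  S_0^{−1} = 3^{−1} = 9 (mod 13), so α_err = 1·9 = 9 ≡ 9 = α_5. Error position i = 5.
  Consistency check: S_2/S_1 = 9·1 = 9 ≡ 9 = α_err ✓ (single-error assumption holds).
Step 4: error magnitude e = S_0/v_5 = S_0·∏_{j≠5}(α_5 − α_j) = 3·9 = 27 ≡ 1 (mod 13).
Step 5: correct position 5: c_5 = r_5 − e = 9 − 1 ≡ 8 (mod 13). Hence c = [9, 12, 6, 3, 8].
  Check: interpolating c through the α_i gives m(x) = 7 + 3·x (degree < 2) with m(α_i) = c_i for every i, so c is indeed a codeword.


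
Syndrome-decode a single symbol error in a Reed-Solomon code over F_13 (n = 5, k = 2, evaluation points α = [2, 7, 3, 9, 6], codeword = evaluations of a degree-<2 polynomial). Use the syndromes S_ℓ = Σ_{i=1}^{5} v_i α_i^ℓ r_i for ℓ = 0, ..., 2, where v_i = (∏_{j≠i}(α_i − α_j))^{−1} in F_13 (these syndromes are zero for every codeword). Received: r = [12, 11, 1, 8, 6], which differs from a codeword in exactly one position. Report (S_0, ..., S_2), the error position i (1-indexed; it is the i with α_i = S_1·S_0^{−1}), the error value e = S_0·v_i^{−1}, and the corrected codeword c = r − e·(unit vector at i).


S = (6, 5, 2), error at position 3, error magnitude e = 10, c = [12, 11, 4, 8, 6].

Step 1: column multipliers v_i = (∏_{j≠i}(α_i − α_j))^{−1} mod 13.
  i = 1 (α = 2): (2−7)(2−3)(2−9)(2−6) = (−5)·(−1)·(−7)·(−4) = 140 ≡ 10, so v_1 = 10^{−1} = 4 (mod 13).
  i = 2 (α = 7): (7−2)(7−3)(7−9)(7−6) = 5·4·(−2)·1 = −40 ≡ 12, so v_2 = 12^{−1} = 12 (mod 13).
  i = 3 (α = 3): (3−2)(3−7)(3−9)(3−6) = 1·(−4)·(−6)·(−3) = −72 ≡ 6, so v_3 = 6^{−1} = 11 (mod 13).
  i = 4 (α = 9): (9−2)(9−7)(9−3)(9−6) = 7·2·6·3 = 252 ≡ 5, so v_4 = 5^{−1} = 8 (mod 13).
  i = 5 (α = 6): (6−2)(6−7)(6−3)(6−9) = 4·(−1)·3·(−3) = 36 ≡ 10, so v_5 = 10^{−1} = 4 (mod 13).
  v = [4, 12, 11, 8, 4].
Step 2: syndromes of r = [12, 11, 1, 8, 6] (all sums mod 13).
  S_0 = Σ v_i r_i = 4·12 + 12·11 + 11·1 + 8·8 + 4·6 = 279 ≡ 6.
  S_1 = Σ v_i α_i r_i = 4·2·12 + 12·7·11 + 11·3·1 + 8·9·8 + 4·6·6 = 1773 ≡ 5.
  α_i^2 mod 13 = [4, 10, 9, 3, 10].
  S_2 = Σ v_i α_i^2 r_i = 4·4·12 + 12·10·11 + 11·9·1 + 8·3·8 + 4·10·6 = 2043 ≡ 2.
  S = (6, 5, 2) ≠ 0, so r is not a codeword (an error is present).
Step 3: locate the error. For a single error e at position i, S_ℓ = v_i·e·α_i^ℓ, so α_err = S_1/S_0.
  S_0^{−1} = 6^{−1} = 11 (mod 13), so α_err = 5·11 = 55 ≡ 3 = α_3. Error position i = 3.
  Consistency check: S_2/S_1 = 2·8 = 16 ≡ 3 = α_err ✓ (single-error assumption holds).
Step 4: error magnitude e = S_0/v_3 = S_0·∏_{j≠3}(α_3 − α_j) = 6·6 = 36 ≡ 10 (mod 13).
Step 5: correct position 3: c_3 = r_3 − e = 1 − 10 ≡ 4 (mod 13). Hence c = [12, 11, 4, 8, 6].
  Check: interpolating c through the α_i gives m(x) = 2 + 5·x (degree < 2) with m(α_i) = c_i for every i, so c is indeed a codeword.


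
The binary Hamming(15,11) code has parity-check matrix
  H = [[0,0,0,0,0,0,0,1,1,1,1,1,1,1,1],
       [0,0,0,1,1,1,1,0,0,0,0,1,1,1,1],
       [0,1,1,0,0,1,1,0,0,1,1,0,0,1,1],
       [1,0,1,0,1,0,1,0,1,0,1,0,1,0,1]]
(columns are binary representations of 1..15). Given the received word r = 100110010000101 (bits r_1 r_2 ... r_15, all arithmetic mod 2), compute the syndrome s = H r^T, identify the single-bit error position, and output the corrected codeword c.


s = (1, 0, 1, 0)^T, error position = 10, corrected codeword c = 100110010100101

Compute s = H r^T mod 2 one row at a time:
  s_1 = 1 + 0 + 0 + 0 + 0 + 1 + 0 + 1 = 3 ≡ 1 (mod 2).
  s_2 = 1 + 1 + 0 + 0 + 0 + 1 + 0 + 1 = 4 ≡ 0 (mod 2).
  s_3 = 0 + 0 + 0 + 0 + 0 + 0 + 0 + 1 = 1 ≡ 1 (mod 2).
  s_4 = 1 + 0 + 1 + 0 + 0 + 0 + 1 + 1 = 4 ≡ 0 (mod 2).
s = (1, 0, 1, 0)^T — this equals column 10 of H (binary 1010), so error is at position 10.
Correct: flip bit 10 of r = 100110010000101 to get c = 100110010100101.


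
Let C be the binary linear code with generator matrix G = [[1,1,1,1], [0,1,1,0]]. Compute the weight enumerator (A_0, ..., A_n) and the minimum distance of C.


Weight distribution: A_0 = 1, A_2 = 2, A_4 = 1. Minimum distance d = 2.

Enumerate all 2^2 = 4 messages m ∈ F_2^2.
For each, compute codeword c = mG in F_2^4, then tally its weight.
  m = 00 → c = 0000, weight = 0.
  m = 10 → c = 1111, weight = 4.
  m = 01 → c = 0110, weight = 2.
  m = 11 → c = 1001, weight = 2.
Tally weights:
  weight 0: 1 codewords.
  weight 2: 2 codewords.
  weight 4: 1 codewords.
Minimum distance d = smallest w > 0 with A_w > 0 = 2.
Sanity: Σ A_w = 4 = 2^2 = 4 ✓.


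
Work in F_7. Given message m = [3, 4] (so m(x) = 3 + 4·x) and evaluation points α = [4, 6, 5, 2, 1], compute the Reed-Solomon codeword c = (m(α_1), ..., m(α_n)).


c = [5, 6, 2, 4, 0]

Message polynomial: m(x) = 3 + 4·x (mod 7).
For each evaluation point α_i, compute m(α_i) mod 7:
  α_1 = 4: Horner steps 4 → 5, so m(4) = 5.
  α_2 = 6: Horner steps 4 → 6, so m(6) = 6.
  α_3 = 5: Horner steps 4 → 2, so m(5) = 2.
  α_4 = 2: Horner steps 4 → 4, so m(2) = 4.
  α_5 = 1: Horner steps 4 → 0, so m(1) = 0.
Codeword c = [5, 6, 2, 4, 0] ∈ F_7^5.


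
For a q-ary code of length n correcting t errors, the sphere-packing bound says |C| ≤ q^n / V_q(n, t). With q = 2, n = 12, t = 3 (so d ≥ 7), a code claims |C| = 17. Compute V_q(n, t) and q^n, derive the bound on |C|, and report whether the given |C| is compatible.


V_q(n, t) = 299, q^n = 4096, Hamming bound = 13, |C| = 17 > bound (violated).

Step 1: Compute V_q(n, t) = Σ_{j=0}^3 C(n, j) (q−1)^j.
  j = 0: C(12,0)·(1)^0 = 1·1 = 1.
  j = 1: C(12,1)·(1)^1 = 12·1 = 12.
  j = 2: C(12,2)·(1)^2 = 66·1 = 66.
  j = 3: C(12,3)·(1)^3 = 220·1 = 220.
  V_q(n, t) = 1 + 12 + 66 + 220 = 299.
Step 2: q^n = 2^12 = 4096.
Step 3: Hamming bound ⌊q^n / V_q(n,t)⌋ = ⌊4096/299⌋ = 13.
Step 4: Compare |C| = 17 to 13: violated.
The claimed |C| lies above the Hamming bound, so no 2-ary code of length 12 with d ≥ 7 can have 17 codewords.


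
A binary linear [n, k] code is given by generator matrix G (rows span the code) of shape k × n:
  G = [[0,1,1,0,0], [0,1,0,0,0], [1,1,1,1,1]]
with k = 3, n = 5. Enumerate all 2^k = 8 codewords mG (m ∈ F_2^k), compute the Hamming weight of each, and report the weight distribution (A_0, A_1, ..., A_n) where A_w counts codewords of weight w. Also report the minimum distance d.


Weight distribution: A_0 = 1, A_1 = 2, A_2 = 1, A_3 = 1, A_4 = 2, A_5 = 1. Minimum distance d = 1.

Enumerate all 2^3 = 8 messages m ∈ F_2^3.
For each, compute codeword c = mG in F_2^5, then tally its weight.
  m = 000 → c = 00000, weight = 0.
  m = 100 → c = 01100, weight = 2.
  m = 010 → c = 01000, weight = 1.
  m = 110 → c = 00100, weight = 1.
  m = 001 → c = 11111, weight = 5.
  m = 101 → c = 10011, weight = 3.
  m = 011 → c = 10111, weight = 4.
  m = 111 → c = 11011, weight = 4.
Tally weights:
  weight 0: 1 codewords.
  weight 1: 2 codewords.
  weight 2: 1 codewords.
  weight 3: 1 codewords.
  weight 4: 2 codewords.
  weight 5: 1 codewords.
Minimum distance d = smallest w > 0 with A_w > 0 = 1.
Sanity: Σ A_w = 8 = 2^3 = 8 ✓.


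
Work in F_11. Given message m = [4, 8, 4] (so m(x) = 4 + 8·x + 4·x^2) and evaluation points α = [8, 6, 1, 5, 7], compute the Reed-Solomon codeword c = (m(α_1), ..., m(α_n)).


c = [5, 9, 5, 1, 3]

Message polynomial: m(x) = 4 + 8·x + 4·x^2 (mod 11).
For each evaluation point α_i, compute m(α_i) mod 11:
  α_1 = 8: Horner steps 4 → 7 → 5, so m(8) = 5.
  α_2 = 6: Horner steps 4 → 10 → 9, so m(6) = 9.
  α_3 = 1: Horner steps 4 → 1 → 5, so m(1) = 5.
  α_4 = 5: Horner steps 4 → 6 → 1, so m(5) = 1.
  α_5 = 7: Horner steps 4 → 3 → 3, so m(7) = 3.
Codeword c = [5, 9, 5, 1, 3] ∈ F_11^5.


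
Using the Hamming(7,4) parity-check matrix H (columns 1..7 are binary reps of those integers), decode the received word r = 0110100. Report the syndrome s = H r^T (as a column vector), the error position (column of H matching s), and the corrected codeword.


s = (1, 0, 0)^T, error position = 4, corrected codeword c = 0111100

Compute s = H r^T mod 2 one row at a time:
  s_1 = 0 + 1 + 0 + 0 = 1 ≡ 1 (mod 2).
  s_2 = 1 + 1 + 0 + 0 = 2 ≡ 0 (mod 2).
  s_3 = 0 + 1 + 1 + 0 = 2 ≡ 0 (mod 2).
s = (1, 0, 0)^T — this equals column 4 of H (binary 100), so error is at position 4.
Correct: flip bit 4 of r = 0110100 to get c = 0111100.


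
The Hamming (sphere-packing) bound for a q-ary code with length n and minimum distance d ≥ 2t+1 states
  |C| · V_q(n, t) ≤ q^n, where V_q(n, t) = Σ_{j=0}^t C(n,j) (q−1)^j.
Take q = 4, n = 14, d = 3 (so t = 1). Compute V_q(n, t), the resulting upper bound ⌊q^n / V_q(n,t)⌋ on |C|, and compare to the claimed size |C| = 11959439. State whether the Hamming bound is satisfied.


V_q(n, t) = 43, q^n = 268435456, Hamming bound = 6242685, |C| = 11959439 > bound (violated).

Step 1: Compute V_q(n, t) = Σ_{j=0}^1 C(n, j) (q−1)^j.
  j = 0: C(14,0)·(3)^0 = 1·1 = 1.
  j = 1: C(14,1)·(3)^1 = 14·3 = 42.
  V_q(n, t) = 1 + 42 = 43.
Step 2: q^n = 4^14 = 268435456.
Step 3: Hamming bound ⌊q^n / V_q(n,t)⌋ = ⌊268435456/43⌋ = 6242685.
Step 4: Compare |C| = 11959439 to 6242685: violated.
The claimed |C| lies above the Hamming bound, so no 4-ary code of length 14 with d ≥ 3 can have 11959439 codewords.


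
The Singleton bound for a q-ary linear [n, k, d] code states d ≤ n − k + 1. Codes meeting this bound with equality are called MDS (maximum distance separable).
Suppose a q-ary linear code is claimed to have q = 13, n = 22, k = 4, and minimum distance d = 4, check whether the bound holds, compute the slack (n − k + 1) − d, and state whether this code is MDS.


Singleton RHS = n − k + 1 = 19, slack = 15, bound satisfied, not MDS.

Singleton bound: d ≤ n − k + 1.
Here n = 22, k = 4, so n − k + 1 = 19.
Given d = 4, check d ≤ 19: YES.
Slack = (n − k + 1) − d = 15.
The code is NOT MDS (slack = 15 > 0).
Description: the claimed parameters are [22, 4, 4]_13; such a code would be non-MDS.


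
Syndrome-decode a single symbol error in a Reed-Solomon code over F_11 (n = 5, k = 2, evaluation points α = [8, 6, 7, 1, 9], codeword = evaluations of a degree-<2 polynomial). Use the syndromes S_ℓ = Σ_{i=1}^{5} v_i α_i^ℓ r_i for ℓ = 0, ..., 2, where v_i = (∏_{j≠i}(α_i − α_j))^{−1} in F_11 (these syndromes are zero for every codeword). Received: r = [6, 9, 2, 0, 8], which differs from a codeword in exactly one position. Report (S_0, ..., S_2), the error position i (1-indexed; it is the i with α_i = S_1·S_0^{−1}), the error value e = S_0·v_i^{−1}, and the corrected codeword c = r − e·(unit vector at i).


S = (5, 1, 9), error at position 5, error magnitude e = 9, c = [6, 9, 2, 0, 10].

Step 1: column multipliers v_i = (∏_{j≠i}(α_i − α_j))^{−1} mod 11.
  i = 1 (α = 8): (8−6)(8−7)(8−1)(8−9) = 2·1·7·(−1) = −14 ≡ 8, so v_1 = 8^{−1} = 7 (mod 11).
  i = 2 (α = 6): (6−8)(6−7)(6−1)(6−9) = (−2)·(−1)·5·(−3) = −30 ≡ 3, so v_2 = 3^{−1} = 4 (mod 11).
  i = 3 (α = 7): (7−8)(7−6)(7−1)(7−9) = (−1)·1·6·(−2) = 12 ≡ 1, so v_3 = 1^{−1} = 1 (mod 11).
  i = 4 (α = 1): (1−8)(1−6)(1−7)(1−9) = (−7)·(−5)·(−6)·(−8) = 1680 ≡ 8, so v_4 = 8^{−1} = 7 (mod 11).
  i = 5 (α = 9): (9−8)(9−6)(9−7)(9−1) = 1·3·2·8 = 48 ≡ 4, so v_5 = 4^{−1} = 3 (mod 11).
  v = [7, 4, 1, 7, 3].
Step 2: syndromes of r = [6, 9, 2, 0, 8] (all sums mod 11).
  S_0 = Σ v_i r_i = 7·6 + 4·9 + 1·2 + 7·0 + 3·8 = 104 ≡ 5.
  S_1 = Σ v_i α_i r_i = 7·8·6 + 4·6·9 + 1·7·2 + 7·1·0 + 3·9·8 = 782 ≡ 1.
  α_i^2 mod 11 = [9, 3, 5, 1, 4].
  S_2 = Σ v_i α_i^2 r_i = 7·9·6 + 4·3·9 + 1·5·2 + 7·1·0 + 3·4·8 = 592 ≡ 9.
  S = (5, 1, 9) ≠ 0, so r is not a codeword (an error is present).
Step 3: locate the error. For a single error e at position i, S_ℓ = v_i·e·α_i^ℓ, so α_err = S_1/S_0.
  S_0^{−1} = 5^{−1} = 9 (mod 11), so α_err = 1·9 = 9 ≡ 9 = α_5. Error position i = 5.
  Consistency check: S_2/S_1 = 9·1 = 9 ≡ 9 = α_err ✓ (single-error assumption holds).
Step 4: error magnitude e = S_0/v_5 = S_0·∏_{j≠5}(α_5 − α_j) = 5·4 = 20 ≡ 9 (mod 11).
Step 5: correct position 5: c_5 = r_5 − e = 8 − 9 ≡ 10 (mod 11). Hence c = [6, 9, 2, 0, 10].
  Check: interpolating c through the α_i gives m(x) = 7 + 4·x (degree < 2) with m(α_i) = c_i for every i, so c is indeed a codeword.


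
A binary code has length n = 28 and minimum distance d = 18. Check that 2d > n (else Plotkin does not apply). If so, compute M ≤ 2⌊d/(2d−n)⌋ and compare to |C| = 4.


Plotkin bound M ≤ 4; given |C| = 4 ≤ bound (satisfied).

Check applicability: 2d = 36, n = 28.
2d − n = 8 > 0, so Plotkin applies.
Compute d/(2d−n) = 18/8 ≈ 2.2500.
⌊d/(2d−n)⌋ = 2.
Plotkin bound: M ≤ 2·2 = 4.
Given |C| = 4, check: satisfied.
This |C| is at the Plotkin bound.


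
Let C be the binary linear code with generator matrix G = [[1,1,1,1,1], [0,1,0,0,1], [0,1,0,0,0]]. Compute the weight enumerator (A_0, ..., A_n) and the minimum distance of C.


Weight distribution: A_0 = 1, A_1 = 2, A_2 = 1, A_3 = 1, A_4 = 2, A_5 = 1. Minimum distance d = 1.

Enumerate all 2^3 = 8 messages m ∈ F_2^3.
For each, compute codeword c = mG in F_2^5, then tally its weight.
  m = 000 → c = 00000, weight = 0.
  m = 100 → c = 11111, weight = 5.
  m = 010 → c = 01001, weight = 2.
  m = 110 → c = 10110, weight = 3.
  m = 001 → c = 01000, weight = 1.
  m = 101 → c = 10111, weight = 4.
  m = 011 → c = 00001, weight = 1.
  m = 111 → c = 11110, weight = 4.
Tally weights:
  weight 0: 1 codewords.
  weight 1: 2 codewords.
  weight 2: 1 codewords.
  weight 3: 1 codewords.
  weight 4: 2 codewords.
  weight 5: 1 codewords.
Minimum distance d = smallest w > 0 with A_w > 0 = 1.
Sanity: Σ A_w = 8 = 2^3 = 8 ✓.


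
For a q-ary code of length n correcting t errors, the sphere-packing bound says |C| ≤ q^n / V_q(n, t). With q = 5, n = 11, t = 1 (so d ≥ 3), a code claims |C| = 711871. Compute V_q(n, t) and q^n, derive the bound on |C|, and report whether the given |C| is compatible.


V_q(n, t) = 45, q^n = 48828125, Hamming bound = 1085069, |C| = 711871 ≤ bound (satisfied).

Step 1: Compute V_q(n, t) = Σ_{j=0}^1 C(n, j) (q−1)^j.
  j = 0: C(11,0)·(4)^0 = 1·1 = 1.
  j = 1: C(11,1)·(4)^1 = 11·4 = 44.
  V_q(n, t) = 1 + 44 = 45.
Step 2: q^n = 5^11 = 48828125.
Step 3: Hamming bound ⌊q^n / V_q(n,t)⌋ = ⌊48828125/45⌋ = 1085069.
Step 4: Compare |C| = 711871 to 1085069: satisfied.
The claimed |C| lies below the Hamming bound.


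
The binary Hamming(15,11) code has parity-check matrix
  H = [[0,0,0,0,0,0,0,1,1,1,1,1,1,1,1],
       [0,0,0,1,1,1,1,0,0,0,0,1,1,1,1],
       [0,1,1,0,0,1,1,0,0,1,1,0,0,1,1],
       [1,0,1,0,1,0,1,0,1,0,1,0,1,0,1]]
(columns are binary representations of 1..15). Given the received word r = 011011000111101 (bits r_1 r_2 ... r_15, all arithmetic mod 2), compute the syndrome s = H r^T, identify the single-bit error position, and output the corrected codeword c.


s = (1, 1, 0, 1)^T, error position = 13, corrected codeword c = 011011000111001

Compute s = H r^T mod 2 one row at a time:
  s_1 = 0 + 0 + 1 + 1 + 1 + 1 + 0 + 1 = 5 ≡ 1 (mod 2).
  s_2 = 0 + 1 + 1 + 0 + 1 + 1 + 0 + 1 = 5 ≡ 1 (mod 2).
  s_3 = 1 + 1 + 1 + 0 + 1 + 1 + 0 + 1 = 6 ≡ 0 (mod 2).
  s_4 = 0 + 1 + 1 + 0 + 0 + 1 + 1 + 1 = 5 ≡ 1 (mod 2).
s = (1, 1, 0, 1)^T — this equals column 13 of H (binary 1101), so error is at position 13.
Correct: flip bit 13 of r = 011011000111101 to get c = 011011000111001.


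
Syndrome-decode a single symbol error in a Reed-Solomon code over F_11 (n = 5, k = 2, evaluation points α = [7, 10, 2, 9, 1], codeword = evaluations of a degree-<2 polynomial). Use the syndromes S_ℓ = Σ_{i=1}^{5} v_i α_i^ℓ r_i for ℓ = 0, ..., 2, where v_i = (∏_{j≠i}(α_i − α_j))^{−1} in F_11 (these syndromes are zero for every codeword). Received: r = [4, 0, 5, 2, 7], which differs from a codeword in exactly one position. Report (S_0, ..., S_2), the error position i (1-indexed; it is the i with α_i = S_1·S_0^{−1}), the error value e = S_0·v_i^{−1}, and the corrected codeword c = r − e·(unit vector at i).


S = (5, 2, 3), error at position 1, error magnitude e = 9, c = [6, 0, 5, 2, 7].

Step 1: column multipliers v_i = (∏_{j≠i}(α_i − α_j))^{−1} mod 11.
  i = 1 (α = 7): (7−10)(7−2)(7−9)(7−1) = (−3)·5·(−2)·6 = 180 ≡ 4, so v_1 = 4^{−1} = 3 (mod 11).
  i = 2 (α = 10): (10−7)(10−2)(10−9)(10−1) = 3·8·1·9 = 216 ≡ 7, so v_2 = 7^{−1} = 8 (mod 11).
  i = 3 (α = 2): (2−7)(2−10)(2−9)(2−1) = (−5)·(−8)·(−7)·1 = −280 ≡ 6, so v_3 = 6^{−1} = 2 (mod 11).
  i = 4 (α = 9): (9−7)(9−10)(9−2)(9−1) = 2·(−1)·7·8 = −112 ≡ 9, so v_4 = 9^{−1} = 5 (mod 11).
  i = 5 (α = 1): (1−7)(1−10)(1−2)(1−9) = (−6)·(−9)·(−1)·(−8) = 432 ≡ 3, so v_5 = 3^{−1} = 4 (mod 11).
  v = [3, 8, 2, 5, 4].
Step 2: syndromes of r = [4, 0, 5, 2, 7] (all sums mod 11).
  S_0 = Σ v_i r_i = 3·4 + 8·0 + 2·5 + 5·2 + 4·7 = 60 ≡ 5.
  S_1 = Σ v_i α_i r_i = 3·7·4 + 8·10·0 + 2·2·5 + 5·9·2 + 4·1·7 = 222 ≡ 2.
  α_i^2 mod 11 = [5, 1, 4, 4, 1].
  S_2 = Σ v_i α_i^2 r_i = 3·5·4 + 8·1·0 + 2·4·5 + 5·4·2 + 4·1·7 = 168 ≡ 3.
  S = (5, 2, 3) ≠ 0, so r is not a codeword (an error is present).
Step 3: locate the error. For a single error e at position i, S_ℓ = v_i·e·α_i^ℓ, so α_err = S_1/S_0.
  S_0^{−1} = 5^{−1} = 9 (mod 11), so α_err = 2·9 = 18 ≡ 7 = α_1. Error position i = 1.
  Consistency check: S_2/S_1 = 3·6 = 18 ≡ 7 = α_err ✓ (single-error assumption holds).
Step 4: error magnitude e = S_0/v_1 = S_0·∏_{j≠1}(α_1 − α_j) = 5·4 = 20 ≡ 9 (mod 11).
Step 5: correct position 1: c_1 = r_1 − e = 4 − 9 ≡ 6 (mod 11). Hence c = [6, 0, 5, 2, 7].
  Check: interpolating c through the α_i gives m(x) = 9 + 9·x (degree < 2) with m(α_i) = c_i for every i, so c is indeed a codeword.


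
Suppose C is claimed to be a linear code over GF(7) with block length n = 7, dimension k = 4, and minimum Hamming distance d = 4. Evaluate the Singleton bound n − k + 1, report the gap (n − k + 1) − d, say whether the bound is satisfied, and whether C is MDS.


Singleton RHS = n − k + 1 = 4, slack = 0, bound satisfied, MDS.

Singleton bound: d ≤ n − k + 1.
Here n = 7, k = 4, so n − k + 1 = 4.
Given d = 4, check d ≤ 4: YES.
Slack = (n − k + 1) − d = 0.
The code is MDS (slack = 0).
Description: the claimed parameters are [7, 4, 4]_7; such a code would be MDS (meets Singleton bound).


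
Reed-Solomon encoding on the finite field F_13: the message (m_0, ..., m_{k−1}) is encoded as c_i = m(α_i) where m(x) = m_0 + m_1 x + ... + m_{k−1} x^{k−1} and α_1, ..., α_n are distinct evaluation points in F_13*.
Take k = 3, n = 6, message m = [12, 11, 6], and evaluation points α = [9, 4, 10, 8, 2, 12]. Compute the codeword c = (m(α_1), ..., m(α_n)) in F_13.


c = [12, 9, 7, 3, 6, 7]

Message polynomial: m(x) = 12 + 11·x + 6·x^2 (mod 13).
For each evaluation point α_i, compute m(α_i) mod 13:
  α_1 = 9: Horner steps 6 → 0 → 12, so m(9) = 12.
  α_2 = 4: Horner steps 6 → 9 → 9, so m(4) = 9.
  α_3 = 10: Horner steps 6 → 6 → 7, so m(10) = 7.
  α_4 = 8: Horner steps 6 → 7 → 3, so m(8) = 3.
  α_5 = 2: Horner steps 6 → 10 → 6, so m(2) = 6.
  α_6 = 12: Horner steps 6 → 5 → 7, so m(12) = 7.
Codeword c = [12, 9, 7, 3, 6, 7] ∈ F_13^6.


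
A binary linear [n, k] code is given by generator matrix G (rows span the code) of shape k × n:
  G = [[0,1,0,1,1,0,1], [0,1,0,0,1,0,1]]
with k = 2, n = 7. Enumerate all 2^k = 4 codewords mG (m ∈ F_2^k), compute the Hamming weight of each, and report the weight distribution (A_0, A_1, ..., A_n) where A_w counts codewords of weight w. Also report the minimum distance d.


Weight distribution: A_0 = 1, A_1 = 1, A_3 = 1, A_4 = 1. Minimum distance d = 1.

Enumerate all 2^2 = 4 messages m ∈ F_2^2.
For each, compute codeword c = mG in F_2^7, then tally its weight.
  m = 00 → c = 0000000, weight = 0.
  m = 10 → c = 0101101, weight = 4.
  m = 01 → c = 0100101, weight = 3.
  m = 11 → c = 0001000, weight = 1.
Tally weights:
  weight 0: 1 codewords.
  weight 1: 1 codewords.
  weight 3: 1 codewords.
  weight 4: 1 codewords.
Minimum distance d = smallest w > 0 with A_w > 0 = 1.
Sanity: Σ A_w = 4 = 2^2 = 4 ✓.


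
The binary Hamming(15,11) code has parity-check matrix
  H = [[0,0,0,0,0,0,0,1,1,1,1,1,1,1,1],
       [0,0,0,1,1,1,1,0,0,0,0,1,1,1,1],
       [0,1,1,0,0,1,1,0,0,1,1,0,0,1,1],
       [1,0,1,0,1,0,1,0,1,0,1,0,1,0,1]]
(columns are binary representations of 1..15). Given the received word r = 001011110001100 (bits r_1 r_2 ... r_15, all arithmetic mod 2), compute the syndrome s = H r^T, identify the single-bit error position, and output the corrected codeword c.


s = (1, 1, 1, 0)^T, error position = 14, corrected codeword c = 001011110001110

Compute s = H r^T mod 2 one row at a time:
  s_1 = 1 + 0 + 0 + 0 + 1 + 1 + 0 + 0 = 3 ≡ 1 (mod 2).
  s_2 = 0 + 1 + 1 + 1 + 1 + 1 + 0 + 0 = 5 ≡ 1 (mod 2).
  s_3 = 0 + 1 + 1 + 1 + 0 + 0 + 0 + 0 = 3 ≡ 1 (mod 2).
  s_4 = 0 + 1 + 1 + 1 + 0 + 0 + 1 + 0 = 4 ≡ 0 (mod 2).
s = (1, 1, 1, 0)^T — this equals column 14 of H (binary 1110), so error is at position 14.
Correct: flip bit 14 of r = 001011110001100 to get c = 001011110001110.


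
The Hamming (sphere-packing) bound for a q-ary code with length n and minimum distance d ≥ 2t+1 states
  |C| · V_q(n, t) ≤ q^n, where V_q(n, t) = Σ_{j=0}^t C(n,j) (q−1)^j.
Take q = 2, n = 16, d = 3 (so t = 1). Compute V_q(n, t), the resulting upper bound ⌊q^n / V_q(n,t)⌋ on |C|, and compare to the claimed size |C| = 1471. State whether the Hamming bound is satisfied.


V_q(n, t) = 17, q^n = 65536, Hamming bound = 3855, |C| = 1471 ≤ bound (satisfied).

Step 1: Compute V_q(n, t) = Σ_{j=0}^1 C(n, j) (q−1)^j.
  j = 0: C(16,0)·(1)^0 = 1·1 = 1.
  j = 1: C(16,1)·(1)^1 = 16·1 = 16.
  V_q(n, t) = 1 + 16 = 17.
Step 2: q^n = 2^16 = 65536.
Step 3: Hamming bound ⌊q^n / V_q(n,t)⌋ = ⌊65536/17⌋ = 3855.
Step 4: Compare |C| = 1471 to 3855: satisfied.
The claimed |C| lies below the Hamming bound.


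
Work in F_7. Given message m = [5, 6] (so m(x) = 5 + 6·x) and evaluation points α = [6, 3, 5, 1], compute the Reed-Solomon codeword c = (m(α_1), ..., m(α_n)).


c = [6, 2, 0, 4]

Message polynomial: m(x) = 5 + 6·x (mod 7).
For each evaluation point α_i, compute m(α_i) mod 7:
  α_1 = 6: Horner steps 6 → 6, so m(6) = 6.
  α_2 = 3: Horner steps 6 → 2, so m(3) = 2.
  α_3 = 5: Horner steps 6 → 0, so m(5) = 0.
  α_4 = 1: Horner steps 6 → 4, so m(1) = 4.
Codeword c = [6, 2, 0, 4] ∈ F_7^4.


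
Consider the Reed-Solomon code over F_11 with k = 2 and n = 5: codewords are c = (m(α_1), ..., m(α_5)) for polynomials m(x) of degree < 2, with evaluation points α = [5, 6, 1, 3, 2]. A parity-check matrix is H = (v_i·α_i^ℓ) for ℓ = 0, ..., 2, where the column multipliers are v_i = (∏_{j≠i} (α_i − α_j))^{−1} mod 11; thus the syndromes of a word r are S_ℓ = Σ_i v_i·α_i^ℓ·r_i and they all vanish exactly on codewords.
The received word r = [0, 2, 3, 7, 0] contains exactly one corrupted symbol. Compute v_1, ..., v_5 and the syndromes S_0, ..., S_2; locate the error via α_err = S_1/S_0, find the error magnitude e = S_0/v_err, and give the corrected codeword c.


S = (5, 10, 9), error at position 5, error magnitude e = 6, c = [0, 2, 3, 7, 5].

Step 1: column multipliers v_i = (∏_{j≠i}(α_i − α_j))^{−1} mod 11.
  i = 1 (α = 5): (5−6)(5−1)(5−3)(5−2) = (−1)·4·2·3 = −24 ≡ 9, so v_1 = 9^{−1} = 5 (mod 11).
  i = 2 (α = 6): (6−5)(6−1)(6−3)(6−2) = 1·5·3·4 = 60 ≡ 5, so v_2 = 5^{−1} = 9 (mod 11).
  i = 3 (α = 1): (1−5)(1−6)(1−3)(1−2) = (−4)·(−5)·(−2)·(−1) = 40 ≡ 7, so v_3 = 7^{−1} = 8 (mod 11).
  i = 4 (α = 3): (3−5)(3−6)(3−1)(3−2) = (−2)·(−3)·2·1 = 12 ≡ 1, so v_4 = 1^{−1} = 1 (mod 11).
  i = 5 (α = 2): (2−5)(2−6)(2−1)(2−3) = (−3)·(−4)·1·(−1) = −12 ≡ 10, so v_5 = 10^{−1} = 10 (mod 11).
  v = [5, 9, 8, 1, 10].
Step 2: syndromes of r = [0, 2, 3, 7, 0] (all sums mod 11).
  S_0 = Σ v_i r_i = 5·0 + 9·2 + 8·3 + 1·7 + 10·0 = 49 ≡ 5.
  S_1 = Σ v_i α_i r_i = 5·5·0 + 9·6·2 + 8·1·3 + 1·3·7 + 10·2·0 = 153 ≡ 10.
  α_i^2 mod 11 = [3, 3, 1, 9, 4].
  S_2 = Σ v_i α_i^2 r_i = 5·3·0 + 9·3·2 + 8·1·3 + 1·9·7 + 10·4·0 = 141 ≡ 9.
  S = (5, 10, 9) ≠ 0, so r is not a codeword (an error is present).
Step 3: locate the error. For a single error e at position i, S_ℓ = v_i·e·α_i^ℓ, so α_err = S_1/S_0.
  S_0^{−1} = 5^{−1} = 9 (mod 11), so α_err = 10·9 = 90 ≡ 2 = α_5. Error position i = 5.
  Consistency check: S_2/S_1 = 9·10 = 90 ≡ 2 = α_err ✓ (single-error assumption holds).
Step 4: error magnitude e = S_0/v_5 = S_0·∏_{j≠5}(α_5 − α_j) = 5·10 = 50 ≡ 6 (mod 11).
Step 5: correct position 5: c_5 = r_5 − e = 0 − 6 ≡ 5 (mod 11). Hence c = [0, 2, 3, 7, 5].
  Check: interpolating c through the α_i gives m(x) = 1 + 2·x (degree < 2) with m(α_i) = c_i for every i, so c is indeed a codeword.


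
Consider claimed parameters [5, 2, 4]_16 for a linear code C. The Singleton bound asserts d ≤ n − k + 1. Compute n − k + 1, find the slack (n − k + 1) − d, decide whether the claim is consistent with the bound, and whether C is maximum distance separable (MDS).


Singleton RHS = n − k + 1 = 4, slack = 0, bound satisfied, MDS.

Singleton bound: d ≤ n − k + 1.
Here n = 5, k = 2, so n − k + 1 = 4.
Given d = 4, check d ≤ 4: YES.
Slack = (n − k + 1) − d = 0.
The code is MDS (slack = 0).
Description: the claimed parameters are [5, 2, 4]_16; such a code would be MDS (meets Singleton bound).


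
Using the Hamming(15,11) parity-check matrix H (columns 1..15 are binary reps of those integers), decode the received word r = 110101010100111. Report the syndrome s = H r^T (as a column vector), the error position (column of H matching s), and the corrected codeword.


s = (1, 1, 1, 1)^T, error position = 15, corrected codeword c = 110101010100110

Compute s = H r^T mod 2 one row at a time:
  s_1 = 1 + 0 + 1 + 0 + 0 + 1 + 1 + 1 = 5 ≡ 1 (mod 2).
  s_2 = 1 + 0 + 1 + 0 + 0 + 1 + 1 + 1 = 5 ≡ 1 (mod 2).
  s_3 = 1 + 0 + 1 + 0 + 1 + 0 + 1 + 1 = 5 ≡ 1 (mod 2).
  s_4 = 1 + 0 + 0 + 0 + 0 + 0 + 1 + 1 = 3 ≡ 1 (mod 2).
s = (1, 1, 1, 1)^T — this equals column 15 of H (binary 1111), so error is at position 15.
Correct: flip bit 15 of r = 110101010100111 to get c = 110101010100110.


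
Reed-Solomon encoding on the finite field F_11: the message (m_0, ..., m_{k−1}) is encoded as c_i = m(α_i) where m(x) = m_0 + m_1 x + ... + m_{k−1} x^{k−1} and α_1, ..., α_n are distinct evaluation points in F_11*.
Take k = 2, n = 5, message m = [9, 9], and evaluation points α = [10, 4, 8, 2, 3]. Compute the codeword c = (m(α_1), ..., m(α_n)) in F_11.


c = [0, 1, 4, 5, 3]

Message polynomial: m(x) = 9 + 9·x (mod 11).
For each evaluation point α_i, compute m(α_i) mod 11:
  α_1 = 10: Horner steps 9 → 0, so m(10) = 0.
  α_2 = 4: Horner steps 9 → 1, so m(4) = 1.
  α_3 = 8: Horner steps 9 → 4, so m(8) = 4.
  α_4 = 2: Horner steps 9 → 5, so m(2) = 5.
  α_5 = 3: Horner steps 9 → 3, so m(3) = 3.
Codeword c = [0, 1, 4, 5, 3] ∈ F_11^5.


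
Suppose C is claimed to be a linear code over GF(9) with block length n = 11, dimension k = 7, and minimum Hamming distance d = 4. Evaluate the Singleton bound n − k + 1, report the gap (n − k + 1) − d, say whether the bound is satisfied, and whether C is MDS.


Singleton RHS = n − k + 1 = 5, slack = 1, bound satisfied, not MDS.

Singleton bound: d ≤ n − k + 1.
Here n = 11, k = 7, so n − k + 1 = 5.
Given d = 4, check d ≤ 5: YES.
Slack = (n − k + 1) − d = 1.
The code is NOT MDS (slack = 1 > 0).
Description: the claimed parameters are [11, 7, 4]_9; such a code would be non-MDS.


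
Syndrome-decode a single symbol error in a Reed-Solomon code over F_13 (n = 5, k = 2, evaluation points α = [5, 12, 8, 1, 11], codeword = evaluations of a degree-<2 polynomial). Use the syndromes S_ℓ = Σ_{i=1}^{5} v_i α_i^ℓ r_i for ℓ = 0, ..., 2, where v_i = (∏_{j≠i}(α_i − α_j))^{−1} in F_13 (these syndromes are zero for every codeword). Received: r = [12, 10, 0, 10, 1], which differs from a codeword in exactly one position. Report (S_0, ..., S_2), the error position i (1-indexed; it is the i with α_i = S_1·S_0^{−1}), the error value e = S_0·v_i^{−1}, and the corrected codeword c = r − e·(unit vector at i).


S = (5, 5, 5), error at position 4, error magnitude e = 8, c = [12, 10, 0, 2, 1].

Step 1: column multipliers v_i = (∏_{j≠i}(α_i − α_j))^{−1} mod 13.
  i = 1 (α = 5): (5−12)(5−8)(5−1)(5−11) = (−7)·(−3)·4·(−6) = −504 ≡ 3, so v_1 = 3^{−1} = 9 (mod 13).
  i = 2 (α = 12): (12−5)(12−8)(12−1)(12−11) = 7·4·11·1 = 308 ≡ 9, so v_2 = 9^{−1} = 3 (mod 13).
  i = 3 (α = 8): (8−5)(8−12)(8−1)(8−11) = 3·(−4)·7·(−3) = 252 ≡ 5, so v_3 = 5^{−1} = 8 (mod 13).
  i = 4 (α = 1): (1−5)(1−12)(1−8)(1−11) = (−4)·(−11)·(−7)·(−10) = 3080 ≡ 12, so v_4 = 12^{−1} = 12 (mod 13).
  i = 5 (α = 11): (11−5)(11−12)(11−8)(11−1) = 6·(−1)·3·10 = −180 ≡ 2, so v_5 = 2^{−1} = 7 (mod 13).
  v = [9, 3, 8, 12, 7].
Step 2: syndromes of r = [12, 10, 0, 10, 1] (all sums mod 13).
  S_0 = Σ v_i r_i = 9·12 + 3·10 + 8·0 + 12·10 + 7·1 = 265 ≡ 5.
  S_1 = Σ v_i α_i r_i = 9·5·12 + 3·12·10 + 8·8·0 + 12·1·10 + 7·11·1 = 1097 ≡ 5.
  α_i^2 mod 13 = [12, 1, 12, 1, 4].
  S_2 = Σ v_i α_i^2 r_i = 9·12·12 + 3·1·10 + 8·12·0 + 12·1·10 + 7·4·1 = 1474 ≡ 5.
  S = (5, 5, 5) ≠ 0, so r is not a codeword (an error is present).
Step 3: locate the error. For a single error e at position i, S_ℓ = v_i·e·α_i^ℓ, so α_err = S_1/S_0.
  S_0^{−1} = 5^{−1} = 8 (mod 13), so α_err = 5·8 = 40 ≡ 1 = α_4. Error position i = 4.
  Consistency check: S_2/S_1 = 5·8 = 40 ≡ 1 = α_err ✓ (single-error assumption holds).
Step 4: error magnitude e = S_0/v_4 = S_0·∏_{j≠4}(α_4 − α_j) = 5·12 = 60 ≡ 8 (mod 13).
Step 5: correct position 4: c_4 = r_4 − e = 10 − 8 ≡ 2 (mod 13). Hence c = [12, 10, 0, 2, 1].
  Check: interpolating c through the α_i gives m(x) = 6 + 9·x (degree < 2) with m(α_i) = c_i for every i, so c is indeed a codeword.


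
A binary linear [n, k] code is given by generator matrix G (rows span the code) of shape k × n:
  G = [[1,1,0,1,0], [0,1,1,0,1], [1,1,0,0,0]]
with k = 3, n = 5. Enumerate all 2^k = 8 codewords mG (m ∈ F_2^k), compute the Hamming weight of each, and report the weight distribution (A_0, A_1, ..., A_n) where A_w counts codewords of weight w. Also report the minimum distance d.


Weight distribution: A_0 = 1, A_1 = 1, A_2 = 1, A_3 = 3, A_4 = 2. Minimum distance d = 1.

Enumerate all 2^3 = 8 messages m ∈ F_2^3.
For each, compute codeword c = mG in F_2^5, then tally its weight.
  m = 000 → c = 00000, weight = 0.
  m = 100 → c = 11010, weight = 3.
  m = 010 → c = 01101, weight = 3.
  m = 110 → c = 10111, weight = 4.
  m = 001 → c = 11000, weight = 2.
  m = 101 → c = 00010, weight = 1.
  m = 011 → c = 10101, weight = 3.
  m = 111 → c = 01111, weight = 4.
Tally weights:
  weight 0: 1 codewords.
  weight 1: 1 codewords.
  weight 2: 1 codewords.
  weight 3: 3 codewords.
  weight 4: 2 codewords.
Minimum distance d = smallest w > 0 with A_w > 0 = 1.
Sanity: Σ A_w = 8 = 2^3 = 8 ✓.


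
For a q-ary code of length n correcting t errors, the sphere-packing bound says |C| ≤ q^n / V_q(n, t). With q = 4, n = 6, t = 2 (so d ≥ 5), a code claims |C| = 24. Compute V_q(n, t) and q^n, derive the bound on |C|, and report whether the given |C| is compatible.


V_q(n, t) = 154, q^n = 4096, Hamming bound = 26, |C| = 24 ≤ bound (satisfied).

Step 1: Compute V_q(n, t) = Σ_{j=0}^2 C(n, j) (q−1)^j.
  j = 0: C(6,0)·(3)^0 = 1·1 = 1.
  j = 1: C(6,1)·(3)^1 = 6·3 = 18.
  j = 2: C(6,2)·(3)^2 = 15·9 = 135.
  V_q(n, t) = 1 + 18 + 135 = 154.
Step 2: q^n = 4^6 = 4096.
Step 3: Hamming bound ⌊q^n / V_q(n,t)⌋ = ⌊4096/154⌋ = 26.
Step 4: Compare |C| = 24 to 26: satisfied.
The claimed |C| lies below the Hamming bound.


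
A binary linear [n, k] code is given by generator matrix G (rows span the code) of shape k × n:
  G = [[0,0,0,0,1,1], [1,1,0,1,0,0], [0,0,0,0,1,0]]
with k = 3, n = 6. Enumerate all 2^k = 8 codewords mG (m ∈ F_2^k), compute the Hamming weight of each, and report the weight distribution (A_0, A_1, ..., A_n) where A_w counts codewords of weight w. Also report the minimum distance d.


Weight distribution: A_0 = 1, A_1 = 2, A_2 = 1, A_3 = 1, A_4 = 2, A_5 = 1. Minimum distance d = 1.

Enumerate all 2^3 = 8 messages m ∈ F_2^3.
For each, compute codeword c = mG in F_2^6, then tally its weight.
  m = 000 → c = 000000, weight = 0.
  m = 100 → c = 000011, weight = 2.
  m = 010 → c = 110100, weight = 3.
  m = 110 → c = 110111, weight = 5.
  m = 001 → c = 000010, weight = 1.
  m = 101 → c = 000001, weight = 1.
  m = 011 → c = 110110, weight = 4.
  m = 111 → c = 110101, weight = 4.
Tally weights:
  weight 0: 1 codewords.
  weight 1: 2 codewords.
  weight 2: 1 codewords.
  weight 3: 1 codewords.
  weight 4: 2 codewords.
  weight 5: 1 codewords.
Minimum distance d = smallest w > 0 with A_w > 0 = 1.
Sanity: Σ A_w = 8 = 2^3 = 8 ✓.


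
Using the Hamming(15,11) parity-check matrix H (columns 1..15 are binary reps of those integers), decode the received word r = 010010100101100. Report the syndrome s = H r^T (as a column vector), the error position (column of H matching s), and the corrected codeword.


s = (1, 0, 1, 1)^T, error position = 11, corrected codeword c = 010010100111100

Compute s = H r^T mod 2 one row at a time:
  s_1 = 0 + 0 + 1 + 0 + 1 + 1 + 0 + 0 = 3 ≡ 1 (mod 2).
  s_2 = 0 + 1 + 0 + 1 + 1 + 1 + 0 + 0 = 4 ≡ 0 (mod 2).
  s_3 = 1 + 0 + 0 + 1 + 1 + 0 + 0 + 0 = 3 ≡ 1 (mod 2).
  s_4 = 0 + 0 + 1 + 1 + 0 + 0 + 1 + 0 = 3 ≡ 1 (mod 2).
s = (1, 0, 1, 1)^T — this equals column 11 of H (binary 1011), so error is at position 11.
Correct: flip bit 11 of r = 010010100101100 to get c = 010010100111100.
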